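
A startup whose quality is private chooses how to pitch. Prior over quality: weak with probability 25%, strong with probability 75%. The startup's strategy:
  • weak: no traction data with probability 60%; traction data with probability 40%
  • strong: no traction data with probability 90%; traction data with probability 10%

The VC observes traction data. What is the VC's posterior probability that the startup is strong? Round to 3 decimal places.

Apply Bayes' rule using the sender's strategy as the likelihood.
P(traction data) = 0.25·0.4 + 0.75·0.1 = 0.175
P(strong | traction data) = (0.75·0.1) / 0.175 = 0.075 / 0.175 = 0.428571

0.429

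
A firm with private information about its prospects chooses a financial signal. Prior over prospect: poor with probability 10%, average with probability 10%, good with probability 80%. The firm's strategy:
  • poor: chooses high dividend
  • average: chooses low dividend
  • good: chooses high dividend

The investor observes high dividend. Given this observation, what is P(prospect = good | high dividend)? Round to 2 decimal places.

0.89

P(high dividend) = 0.1·1 + 0.1·0 + 0.8·1 = 0.9
P(good | high dividend) = (0.8·1) / 0.9 = 0.8 / 0.9 = 0.888889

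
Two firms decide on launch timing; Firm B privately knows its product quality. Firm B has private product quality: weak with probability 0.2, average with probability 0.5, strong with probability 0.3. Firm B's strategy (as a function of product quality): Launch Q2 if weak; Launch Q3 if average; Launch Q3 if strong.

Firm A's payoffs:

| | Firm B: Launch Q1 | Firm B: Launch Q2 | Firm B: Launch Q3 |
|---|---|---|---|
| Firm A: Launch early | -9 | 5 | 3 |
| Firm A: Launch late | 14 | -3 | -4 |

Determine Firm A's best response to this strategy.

E[Launch early] = 0.2·(5) + 0.5·(3) + 0.3·(3) = 3.4
E[Launch late] = 0.2·(-3) + 0.5·(-4) + 0.3·(-4) = -3.8
Best response: Launch early (3.4 is the largest).

Launch early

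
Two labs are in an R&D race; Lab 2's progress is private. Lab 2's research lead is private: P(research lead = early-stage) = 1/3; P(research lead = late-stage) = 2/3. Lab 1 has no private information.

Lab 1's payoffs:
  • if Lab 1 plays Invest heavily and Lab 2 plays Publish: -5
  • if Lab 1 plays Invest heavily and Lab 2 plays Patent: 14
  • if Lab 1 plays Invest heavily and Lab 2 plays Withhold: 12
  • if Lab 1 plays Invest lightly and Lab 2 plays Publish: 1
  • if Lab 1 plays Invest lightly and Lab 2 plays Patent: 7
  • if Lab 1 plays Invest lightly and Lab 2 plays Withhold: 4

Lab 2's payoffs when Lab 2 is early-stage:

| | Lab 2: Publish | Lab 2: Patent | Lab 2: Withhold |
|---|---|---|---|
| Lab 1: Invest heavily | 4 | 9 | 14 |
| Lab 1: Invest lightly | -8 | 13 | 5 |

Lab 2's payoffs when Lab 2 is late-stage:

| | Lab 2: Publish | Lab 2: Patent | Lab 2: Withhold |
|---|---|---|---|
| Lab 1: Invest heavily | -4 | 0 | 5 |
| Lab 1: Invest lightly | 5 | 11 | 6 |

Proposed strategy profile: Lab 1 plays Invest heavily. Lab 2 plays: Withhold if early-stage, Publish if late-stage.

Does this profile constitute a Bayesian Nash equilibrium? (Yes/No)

A profile is a BNE iff every type of every player is best-responding given beliefs about the other side.
Lab 1 plays Invest heavily: E[Invest heavily] = 1/3·(12) + 2/3·(-5) = 2/3; E[Invest lightly] = 2. Not best-responding. ✗
Lab 2 (research lead early-stage), facing Invest heavily: Publish gives 4, Patent gives 9, Withhold gives 14. Proposed Withhold is best. ✓
Lab 2 (research lead late-stage), facing Invest heavily: Publish gives -4, Patent gives 0, Withhold gives 5. Proposed Publish is not best — profitable deviation exists. ✗

No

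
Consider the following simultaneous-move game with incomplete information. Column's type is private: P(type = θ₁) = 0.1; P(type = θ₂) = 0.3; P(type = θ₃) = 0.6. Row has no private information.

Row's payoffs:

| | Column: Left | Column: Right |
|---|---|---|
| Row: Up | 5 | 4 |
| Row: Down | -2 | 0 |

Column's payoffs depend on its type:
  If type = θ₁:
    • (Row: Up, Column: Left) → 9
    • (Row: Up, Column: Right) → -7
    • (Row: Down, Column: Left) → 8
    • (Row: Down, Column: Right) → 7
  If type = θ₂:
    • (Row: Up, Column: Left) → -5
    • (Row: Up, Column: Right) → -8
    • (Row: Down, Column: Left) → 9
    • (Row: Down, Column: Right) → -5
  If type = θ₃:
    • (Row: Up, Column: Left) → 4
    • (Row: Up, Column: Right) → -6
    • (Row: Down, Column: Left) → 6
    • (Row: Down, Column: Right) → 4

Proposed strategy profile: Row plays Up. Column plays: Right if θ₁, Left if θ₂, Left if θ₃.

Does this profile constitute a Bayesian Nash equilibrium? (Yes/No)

Row plays Up: E[Up] = 0.1·(4) + 0.3·(5) + 0.6·(5) = 4.9; E[Down] = -1.8. Best-responding. ✓
Column (type θ₁), facing Up: Left gives 9, Right gives -7. Proposed Right is not best — profitable deviation exists. ✗
Column (type θ₂), facing Up: Left gives -5, Right gives -8. Proposed Left is best. ✓
Column (type θ₃), facing Up: Left gives 4, Right gives -6. Proposed Left is best. ✓

No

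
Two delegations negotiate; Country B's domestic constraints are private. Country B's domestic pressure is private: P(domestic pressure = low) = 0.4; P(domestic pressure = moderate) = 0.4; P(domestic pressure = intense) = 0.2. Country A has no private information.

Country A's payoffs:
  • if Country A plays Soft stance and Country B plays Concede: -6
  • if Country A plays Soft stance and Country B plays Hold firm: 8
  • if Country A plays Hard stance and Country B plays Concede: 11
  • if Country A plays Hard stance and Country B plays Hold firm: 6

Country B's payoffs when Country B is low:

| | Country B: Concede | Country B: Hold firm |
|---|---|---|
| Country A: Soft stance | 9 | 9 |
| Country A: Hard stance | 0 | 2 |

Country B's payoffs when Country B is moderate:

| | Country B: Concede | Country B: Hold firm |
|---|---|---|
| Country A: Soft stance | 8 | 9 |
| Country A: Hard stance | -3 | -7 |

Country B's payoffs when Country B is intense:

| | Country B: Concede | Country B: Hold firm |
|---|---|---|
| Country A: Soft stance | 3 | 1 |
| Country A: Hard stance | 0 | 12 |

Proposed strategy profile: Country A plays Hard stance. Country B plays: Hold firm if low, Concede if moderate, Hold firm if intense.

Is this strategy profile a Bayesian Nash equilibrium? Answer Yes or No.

Yes

Country A plays Hard stance: E[Hard stance] = 0.4·(6) + 0.4·(11) + 0.2·(6) = 8; E[Soft stance] = 2.4. Best-responding. ✓
Country B (domestic pressure low), facing Hard stance: Concede gives 0, Hold firm gives 2. Proposed Hold firm is best. ✓
Country B (domestic pressure moderate), facing Hard stance: Concede gives -3, Hold firm gives -7. Proposed Concede is best. ✓
Country B (domestic pressure intense), facing Hard stance: Concede gives 0, Hold firm gives 12. Proposed Hold firm is best. ✓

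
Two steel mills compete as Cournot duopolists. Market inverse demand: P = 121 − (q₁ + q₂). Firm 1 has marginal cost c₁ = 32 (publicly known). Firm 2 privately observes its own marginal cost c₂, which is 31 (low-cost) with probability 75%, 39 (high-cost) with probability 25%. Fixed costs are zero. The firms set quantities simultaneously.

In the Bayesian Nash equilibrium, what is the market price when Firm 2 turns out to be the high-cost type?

Type-c best response for Firm 2: q₂(c) = (121 − c)/2 − q₁/2.
Firm 1 maximizes expected profit; its first-order condition is 121 − 2q₁ − E[q₂] − 32 = 0.
Substituting E[q₂] and solving: E[c₂] = 33, so q₁ = (121 − 2·32 + 33)/3 = 30.
q₂(high-cost) = 26, so P = 121 − (30 + 26) = 65.

65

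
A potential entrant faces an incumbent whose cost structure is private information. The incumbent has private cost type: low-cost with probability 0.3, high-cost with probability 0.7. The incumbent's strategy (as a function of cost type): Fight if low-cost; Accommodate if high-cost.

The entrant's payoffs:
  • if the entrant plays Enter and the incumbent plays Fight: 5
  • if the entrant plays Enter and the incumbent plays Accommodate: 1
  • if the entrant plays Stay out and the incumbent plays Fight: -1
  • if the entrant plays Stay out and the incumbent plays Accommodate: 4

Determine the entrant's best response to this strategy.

Stay out

E[Enter] = 0.3·(5) + 0.7·(1) = 2.2
E[Stay out] = 0.3·(-1) + 0.7·(4) = 2.5
Best response: Stay out (2.5 is the largest).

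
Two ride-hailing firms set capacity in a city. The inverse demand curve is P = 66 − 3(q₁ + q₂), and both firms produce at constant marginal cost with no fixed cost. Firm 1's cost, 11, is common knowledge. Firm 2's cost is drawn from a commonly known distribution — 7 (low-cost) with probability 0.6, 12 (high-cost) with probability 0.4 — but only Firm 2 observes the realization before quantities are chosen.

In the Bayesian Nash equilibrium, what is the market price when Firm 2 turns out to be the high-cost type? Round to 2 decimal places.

Type-c best response for Firm 2: q₂(c) = (66 − c)/6 − q₁/2.
Firm 1 maximizes expected profit; its first-order condition is 66 − 6q₁ − 3E[q₂] − 11 = 0.
Substituting E[q₂] and solving: E[c₂] = 9, so q₁ = (66 − 2·11 + 9)/9 = 5.88889.
q₂(high-cost) = 6.05556, so P = 66 − 3·(5.88889 + 6.05556) = 30.1667.

30.17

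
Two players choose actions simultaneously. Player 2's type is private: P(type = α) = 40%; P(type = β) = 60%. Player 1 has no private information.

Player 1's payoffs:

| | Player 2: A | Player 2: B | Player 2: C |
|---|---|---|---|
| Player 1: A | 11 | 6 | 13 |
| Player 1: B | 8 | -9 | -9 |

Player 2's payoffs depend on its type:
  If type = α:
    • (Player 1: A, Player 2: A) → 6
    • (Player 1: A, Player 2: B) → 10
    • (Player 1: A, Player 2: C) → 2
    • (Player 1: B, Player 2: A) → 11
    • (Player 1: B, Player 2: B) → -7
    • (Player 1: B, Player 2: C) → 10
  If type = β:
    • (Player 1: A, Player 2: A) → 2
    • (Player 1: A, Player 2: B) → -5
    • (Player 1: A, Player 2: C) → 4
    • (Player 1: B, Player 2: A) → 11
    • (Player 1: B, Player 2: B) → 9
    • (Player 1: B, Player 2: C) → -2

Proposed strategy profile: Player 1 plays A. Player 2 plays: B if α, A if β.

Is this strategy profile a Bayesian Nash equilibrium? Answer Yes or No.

No

Player 1 plays A: E[A] = 0.4·(6) + 0.6·(11) = 9; E[B] = 1.2. Best-responding. ✓
Player 2 (type α), facing A: A gives 6, B gives 10, C gives 2. Proposed B is best. ✓
Player 2 (type β), facing A: A gives 2, B gives -5, C gives 4. Proposed A is not best — profitable deviation exists. ✗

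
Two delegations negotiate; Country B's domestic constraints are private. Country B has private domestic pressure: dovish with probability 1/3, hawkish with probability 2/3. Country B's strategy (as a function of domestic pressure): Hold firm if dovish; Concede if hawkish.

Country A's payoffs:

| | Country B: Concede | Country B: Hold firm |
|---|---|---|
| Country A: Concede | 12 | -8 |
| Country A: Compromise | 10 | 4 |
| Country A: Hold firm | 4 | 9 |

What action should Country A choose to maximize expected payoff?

Compute Country A's expected payoff for each action, taking the expectation over Country B's type.
E[Concede] = 1/3·(-8) + 2/3·(12) = 16/3
E[Compromise] = 1/3·(4) + 2/3·(10) = 8
E[Hold firm] = 1/3·(9) + 2/3·(4) = 17/3
Best response: Compromise (8 is the largest).

Compromise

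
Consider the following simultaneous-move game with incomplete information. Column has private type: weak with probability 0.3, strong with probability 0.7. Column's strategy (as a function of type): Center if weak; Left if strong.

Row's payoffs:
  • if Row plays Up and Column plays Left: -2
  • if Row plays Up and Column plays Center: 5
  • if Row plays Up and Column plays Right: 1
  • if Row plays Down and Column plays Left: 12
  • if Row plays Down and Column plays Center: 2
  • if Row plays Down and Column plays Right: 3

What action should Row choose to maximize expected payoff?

Compute Row's expected payoff for each action, taking the expectation over Column's type.
E[Up] = 0.3·(5) + 0.7·(-2) = 0.1
E[Down] = 0.3·(2) + 0.7·(12) = 9
Best response: Down (9 is the largest).

Down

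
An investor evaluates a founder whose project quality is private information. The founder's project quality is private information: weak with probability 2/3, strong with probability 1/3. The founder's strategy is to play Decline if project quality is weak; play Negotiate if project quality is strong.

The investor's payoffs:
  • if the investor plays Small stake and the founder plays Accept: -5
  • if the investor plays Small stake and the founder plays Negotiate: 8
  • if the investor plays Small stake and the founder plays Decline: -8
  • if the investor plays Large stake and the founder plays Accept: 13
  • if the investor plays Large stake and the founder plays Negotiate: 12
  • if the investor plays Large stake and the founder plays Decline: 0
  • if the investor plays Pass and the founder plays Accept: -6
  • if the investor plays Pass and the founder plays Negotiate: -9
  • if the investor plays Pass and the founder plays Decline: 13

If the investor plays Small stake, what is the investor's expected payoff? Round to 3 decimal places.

E[Small stake] = 2/3·(-8) + 1/3·8 = (-16/3) + 8/3 = -8/3

-2.667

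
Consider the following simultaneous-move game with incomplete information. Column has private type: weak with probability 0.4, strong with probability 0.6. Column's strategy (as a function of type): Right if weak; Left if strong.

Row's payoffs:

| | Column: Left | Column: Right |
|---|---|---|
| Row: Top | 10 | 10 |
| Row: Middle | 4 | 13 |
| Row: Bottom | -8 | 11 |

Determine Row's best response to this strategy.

E[Top] = 0.4·(10) + 0.6·(10) = 10
E[Middle] = 0.4·(13) + 0.6·(4) = 7.6
E[Bottom] = 0.4·(11) + 0.6·(-8) = -0.4
Best response: Top (10 is the largest).

Top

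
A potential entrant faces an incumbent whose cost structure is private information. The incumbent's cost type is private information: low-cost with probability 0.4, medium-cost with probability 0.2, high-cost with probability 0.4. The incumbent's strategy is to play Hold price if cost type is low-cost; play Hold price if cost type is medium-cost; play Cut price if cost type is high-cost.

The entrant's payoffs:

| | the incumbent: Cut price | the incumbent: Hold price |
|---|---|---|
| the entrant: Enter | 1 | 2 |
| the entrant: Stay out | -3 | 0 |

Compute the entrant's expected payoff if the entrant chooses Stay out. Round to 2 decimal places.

-1.20

Take the expectation over the incumbent's cost type, weighting each type's action by its prior probability.
E[Stay out] = 0.4·0 + 0.2·0 + 0.4·(-3) = 0 + 0 + (-1.2) = -1.2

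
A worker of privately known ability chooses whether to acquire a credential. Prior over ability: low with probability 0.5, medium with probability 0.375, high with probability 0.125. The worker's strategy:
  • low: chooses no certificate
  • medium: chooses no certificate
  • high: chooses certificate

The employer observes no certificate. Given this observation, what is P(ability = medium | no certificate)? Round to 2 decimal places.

0.43

P(no certificate) = 0.5·1 + 0.375·1 + 0.125·0 = 0.875
P(medium | no certificate) = (0.375·1) / 0.875 = 0.375 / 0.875 = 0.428571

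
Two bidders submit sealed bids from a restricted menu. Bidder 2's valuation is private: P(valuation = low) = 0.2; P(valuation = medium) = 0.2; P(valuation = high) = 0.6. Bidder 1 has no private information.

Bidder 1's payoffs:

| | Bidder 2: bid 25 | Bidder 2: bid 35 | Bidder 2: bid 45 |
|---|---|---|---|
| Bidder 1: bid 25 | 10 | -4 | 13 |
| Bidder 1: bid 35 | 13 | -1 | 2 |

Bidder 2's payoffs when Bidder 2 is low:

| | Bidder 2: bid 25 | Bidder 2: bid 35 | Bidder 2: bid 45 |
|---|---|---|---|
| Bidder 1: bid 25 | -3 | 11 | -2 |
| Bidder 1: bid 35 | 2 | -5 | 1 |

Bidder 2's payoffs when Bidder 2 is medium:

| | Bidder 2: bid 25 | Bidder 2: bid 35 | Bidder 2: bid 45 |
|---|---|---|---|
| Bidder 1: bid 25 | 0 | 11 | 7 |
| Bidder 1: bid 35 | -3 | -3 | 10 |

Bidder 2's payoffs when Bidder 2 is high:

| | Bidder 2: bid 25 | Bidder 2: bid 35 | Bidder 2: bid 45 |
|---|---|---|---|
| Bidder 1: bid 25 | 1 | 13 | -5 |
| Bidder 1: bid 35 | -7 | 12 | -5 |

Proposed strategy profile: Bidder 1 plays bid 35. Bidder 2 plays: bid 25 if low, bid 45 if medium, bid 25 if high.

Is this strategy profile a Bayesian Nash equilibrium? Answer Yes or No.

A profile is a BNE iff every type of every player is best-responding given beliefs about the other side.
Bidder 1 plays bid 35: E[bid 35] = 0.2·(13) + 0.2·(2) + 0.6·(13) = 10.8; E[bid 25] = 10.6. Best-responding. ✓
Bidder 2 (valuation low), facing bid 35: bid 25 gives 2, bid 35 gives -5, bid 45 gives 1. Proposed bid 25 is best. ✓
Bidder 2 (valuation medium), facing bid 35: bid 25 gives -3, bid 35 gives -3, bid 45 gives 10. Proposed bid 45 is best. ✓
Bidder 2 (valuation high), facing bid 35: bid 25 gives -7, bid 35 gives 12, bid 45 gives -5. Proposed bid 25 is not best — profitable deviation exists. ✗

No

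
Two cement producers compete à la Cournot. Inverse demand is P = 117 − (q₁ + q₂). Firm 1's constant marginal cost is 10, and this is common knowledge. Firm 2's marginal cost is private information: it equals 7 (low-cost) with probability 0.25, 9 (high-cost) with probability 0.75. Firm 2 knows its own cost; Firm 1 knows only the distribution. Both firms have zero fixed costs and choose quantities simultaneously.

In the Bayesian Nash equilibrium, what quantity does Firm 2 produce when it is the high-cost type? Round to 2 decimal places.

36.42

Type-c best response for Firm 2: q₂(c) = (117 − c)/2 − q₁/2.
Firm 1 maximizes expected profit; its first-order condition is 117 − 2q₁ − E[q₂] − 10 = 0.
Substituting E[q₂] and solving: E[c₂] = 8.5, so q₁ = (117 − 2·10 + 8.5)/3 = 35.1667.
q₂(high-cost) = (117 − 9 − 35.1667)/2 = 36.4167.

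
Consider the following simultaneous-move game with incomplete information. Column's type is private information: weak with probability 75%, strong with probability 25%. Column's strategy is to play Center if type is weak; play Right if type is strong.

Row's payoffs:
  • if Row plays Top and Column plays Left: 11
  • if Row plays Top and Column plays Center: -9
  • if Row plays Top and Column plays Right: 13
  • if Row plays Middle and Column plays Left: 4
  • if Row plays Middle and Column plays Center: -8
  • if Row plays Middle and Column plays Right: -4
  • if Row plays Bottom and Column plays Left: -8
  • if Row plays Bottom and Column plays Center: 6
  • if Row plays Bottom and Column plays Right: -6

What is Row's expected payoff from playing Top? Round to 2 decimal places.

E[Top] = 0.75·(-9) + 0.25·13 = (-6.75) + 3.25 = -3.5

-3.50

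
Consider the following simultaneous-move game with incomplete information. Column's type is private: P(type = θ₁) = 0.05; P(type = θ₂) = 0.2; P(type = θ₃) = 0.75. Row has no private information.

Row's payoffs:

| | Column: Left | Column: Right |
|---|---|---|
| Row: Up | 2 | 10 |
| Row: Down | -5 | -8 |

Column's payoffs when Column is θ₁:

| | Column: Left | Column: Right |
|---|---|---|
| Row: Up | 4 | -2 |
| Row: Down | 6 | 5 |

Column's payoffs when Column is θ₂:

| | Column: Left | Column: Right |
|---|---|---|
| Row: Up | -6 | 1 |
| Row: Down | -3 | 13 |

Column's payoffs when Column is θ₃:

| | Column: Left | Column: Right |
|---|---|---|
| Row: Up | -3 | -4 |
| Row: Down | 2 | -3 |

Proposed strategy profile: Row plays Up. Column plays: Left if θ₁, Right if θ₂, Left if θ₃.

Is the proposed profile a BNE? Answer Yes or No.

Row plays Up: E[Up] = 0.05·(2) + 0.2·(10) + 0.75·(2) = 3.6; E[Down] = -5.6. Best-responding. ✓
Column (type θ₁), facing Up: Left gives 4, Right gives -2. Proposed Left is best. ✓
Column (type θ₂), facing Up: Left gives -6, Right gives 1. Proposed Right is best. ✓
Column (type θ₃), facing Up: Left gives -3, Right gives -4. Proposed Left is best. ✓

Yes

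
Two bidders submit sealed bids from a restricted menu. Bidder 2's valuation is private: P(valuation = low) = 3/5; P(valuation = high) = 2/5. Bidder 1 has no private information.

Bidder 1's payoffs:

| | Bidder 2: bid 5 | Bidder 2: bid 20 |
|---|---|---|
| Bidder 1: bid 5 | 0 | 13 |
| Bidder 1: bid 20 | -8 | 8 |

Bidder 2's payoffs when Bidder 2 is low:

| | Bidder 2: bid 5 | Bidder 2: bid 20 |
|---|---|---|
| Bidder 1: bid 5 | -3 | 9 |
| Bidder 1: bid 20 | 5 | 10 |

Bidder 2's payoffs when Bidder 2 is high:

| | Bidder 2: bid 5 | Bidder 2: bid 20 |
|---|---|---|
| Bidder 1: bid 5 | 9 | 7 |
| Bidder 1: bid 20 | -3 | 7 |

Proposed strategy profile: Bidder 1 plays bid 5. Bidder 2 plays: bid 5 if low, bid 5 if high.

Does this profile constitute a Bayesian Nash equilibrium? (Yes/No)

A profile is a BNE iff every type of every player is best-responding given beliefs about the other side.
Bidder 1 plays bid 5: E[bid 5] = 3/5·(0) + 2/5·(0) = 0; E[bid 20] = -8. Best-responding. ✓
Bidder 2 (valuation low), facing bid 5: bid 5 gives -3, bid 20 gives 9. Proposed bid 5 is not best — profitable deviation exists. ✗
Bidder 2 (valuation high), facing bid 5: bid 5 gives 9, bid 20 gives 7. Proposed bid 5 is best. ✓

No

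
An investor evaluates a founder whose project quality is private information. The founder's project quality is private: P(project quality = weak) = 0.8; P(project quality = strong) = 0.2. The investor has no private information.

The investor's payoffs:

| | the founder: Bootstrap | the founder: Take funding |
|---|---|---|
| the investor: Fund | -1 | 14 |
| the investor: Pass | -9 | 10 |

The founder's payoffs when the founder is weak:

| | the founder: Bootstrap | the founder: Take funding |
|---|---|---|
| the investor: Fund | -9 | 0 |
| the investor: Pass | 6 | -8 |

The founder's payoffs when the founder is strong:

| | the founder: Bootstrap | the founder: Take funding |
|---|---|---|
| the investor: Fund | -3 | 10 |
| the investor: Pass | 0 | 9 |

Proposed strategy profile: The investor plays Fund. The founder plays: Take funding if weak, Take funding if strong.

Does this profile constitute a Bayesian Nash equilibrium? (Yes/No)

The investor plays Fund: E[Fund] = 0.8·(14) + 0.2·(14) = 14; E[Pass] = 10. Best-responding. ✓
The founder (project quality weak), facing Fund: Bootstrap gives -9, Take funding gives 0. Proposed Take funding is best. ✓
The founder (project quality strong), facing Fund: Bootstrap gives -3, Take funding gives 10. Proposed Take funding is best. ✓

Yes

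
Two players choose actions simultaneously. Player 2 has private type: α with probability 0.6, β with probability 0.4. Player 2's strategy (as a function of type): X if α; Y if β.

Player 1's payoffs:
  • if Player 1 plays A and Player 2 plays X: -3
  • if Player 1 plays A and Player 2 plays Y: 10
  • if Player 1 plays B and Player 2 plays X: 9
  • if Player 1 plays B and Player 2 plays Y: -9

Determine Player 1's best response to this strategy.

A

E[A] = 0.6·(-3) + 0.4·(10) = 2.2
E[B] = 0.6·(9) + 0.4·(-9) = 1.8
Best response: A (2.2 is the largest).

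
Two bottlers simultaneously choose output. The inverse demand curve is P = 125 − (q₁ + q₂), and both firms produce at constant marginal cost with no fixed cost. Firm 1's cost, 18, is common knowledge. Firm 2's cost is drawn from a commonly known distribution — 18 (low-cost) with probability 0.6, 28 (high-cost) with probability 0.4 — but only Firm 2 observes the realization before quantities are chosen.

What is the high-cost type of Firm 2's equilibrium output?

Type-c best response for Firm 2: q₂(c) = (125 − c)/2 − q₁/2.
Firm 1 maximizes expected profit; its first-order condition is 125 − 2q₁ − E[q₂] − 18 = 0.
Substituting E[q₂] and solving: E[c₂] = 22, so q₁ = (125 − 2·18 + 22)/3 = 37.
q₂(high-cost) = (125 − 28 − 37)/2 = 30.

30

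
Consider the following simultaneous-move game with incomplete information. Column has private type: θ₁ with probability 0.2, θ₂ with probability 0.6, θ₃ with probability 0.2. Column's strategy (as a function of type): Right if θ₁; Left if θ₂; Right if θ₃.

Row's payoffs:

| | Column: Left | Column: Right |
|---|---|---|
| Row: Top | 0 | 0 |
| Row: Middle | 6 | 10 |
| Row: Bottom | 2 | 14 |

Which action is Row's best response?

E[Top] = 0.2·(0) + 0.6·(0) + 0.2·(0) = 0
E[Middle] = 0.2·(10) + 0.6·(6) + 0.2·(10) = 7.6
E[Bottom] = 0.2·(14) + 0.6·(2) + 0.2·(14) = 6.8
Best response: Middle (7.6 is the largest).

Middle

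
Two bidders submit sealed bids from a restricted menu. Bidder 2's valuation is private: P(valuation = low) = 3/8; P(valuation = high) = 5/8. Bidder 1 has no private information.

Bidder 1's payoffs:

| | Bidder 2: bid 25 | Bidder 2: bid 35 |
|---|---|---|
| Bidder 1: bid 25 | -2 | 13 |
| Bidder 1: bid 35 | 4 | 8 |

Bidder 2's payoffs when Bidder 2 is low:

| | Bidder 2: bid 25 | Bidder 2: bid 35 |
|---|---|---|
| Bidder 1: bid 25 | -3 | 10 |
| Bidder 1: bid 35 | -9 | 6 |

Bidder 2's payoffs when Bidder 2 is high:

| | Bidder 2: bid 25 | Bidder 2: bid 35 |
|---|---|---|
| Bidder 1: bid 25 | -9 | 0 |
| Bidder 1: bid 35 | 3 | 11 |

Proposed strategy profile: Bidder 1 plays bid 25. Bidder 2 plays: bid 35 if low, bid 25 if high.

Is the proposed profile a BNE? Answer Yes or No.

A profile is a BNE iff every type of every player is best-responding given beliefs about the other side.
Bidder 1 plays bid 25: E[bid 25] = 3/8·(13) + 5/8·(-2) = 29/8; E[bid 35] = 11/2. Not best-responding. ✗
Bidder 2 (valuation low), facing bid 25: bid 25 gives -3, bid 35 gives 10. Proposed bid 35 is best. ✓
Bidder 2 (valuation high), facing bid 25: bid 25 gives -9, bid 35 gives 0. Proposed bid 25 is not best — profitable deviation exists. ✗

No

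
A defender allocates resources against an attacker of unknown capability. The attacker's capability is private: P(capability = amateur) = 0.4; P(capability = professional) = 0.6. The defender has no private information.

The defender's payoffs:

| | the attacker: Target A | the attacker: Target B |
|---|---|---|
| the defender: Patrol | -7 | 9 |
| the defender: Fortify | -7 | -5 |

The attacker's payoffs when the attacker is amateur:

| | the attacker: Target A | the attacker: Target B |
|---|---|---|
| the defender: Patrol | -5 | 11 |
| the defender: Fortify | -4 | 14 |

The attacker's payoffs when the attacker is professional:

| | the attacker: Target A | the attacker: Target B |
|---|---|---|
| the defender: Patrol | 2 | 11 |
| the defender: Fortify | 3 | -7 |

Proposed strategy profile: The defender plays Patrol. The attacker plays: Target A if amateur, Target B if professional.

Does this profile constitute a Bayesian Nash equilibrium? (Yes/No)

No

The defender plays Patrol: E[Patrol] = 0.4·(-7) + 0.6·(9) = 2.6; E[Fortify] = -5.8. Best-responding. ✓
The attacker (capability amateur), facing Patrol: Target A gives -5, Target B gives 11. Proposed Target A is not best — profitable deviation exists. ✗
The attacker (capability professional), facing Patrol: Target A gives 2, Target B gives 11. Proposed Target B is best. ✓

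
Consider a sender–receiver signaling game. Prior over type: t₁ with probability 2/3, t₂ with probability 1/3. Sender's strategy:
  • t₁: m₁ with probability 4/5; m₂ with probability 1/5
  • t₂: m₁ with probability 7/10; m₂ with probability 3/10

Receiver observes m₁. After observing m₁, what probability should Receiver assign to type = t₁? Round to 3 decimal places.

P(m₁) = (2/3)·(4/5) + (1/3)·(7/10) = 23/30
P(t₁ | m₁) = ((2/3)·(4/5)) / (23/30) = (8/15) / (23/30) = 16/23

0.696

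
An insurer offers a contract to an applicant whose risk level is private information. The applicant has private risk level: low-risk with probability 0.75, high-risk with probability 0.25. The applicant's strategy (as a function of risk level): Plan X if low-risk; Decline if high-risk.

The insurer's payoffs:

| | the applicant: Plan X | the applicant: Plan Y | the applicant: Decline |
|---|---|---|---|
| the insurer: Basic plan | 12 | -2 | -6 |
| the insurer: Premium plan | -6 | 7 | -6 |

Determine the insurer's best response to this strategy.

Compute the insurer's expected payoff for each action, taking the expectation over the applicant's type.
E[Basic plan] = 0.75·(12) + 0.25·(-6) = 7.5
E[Premium plan] = 0.75·(-6) + 0.25·(-6) = -6
Best response: Basic plan (7.5 is the largest).

Basic plan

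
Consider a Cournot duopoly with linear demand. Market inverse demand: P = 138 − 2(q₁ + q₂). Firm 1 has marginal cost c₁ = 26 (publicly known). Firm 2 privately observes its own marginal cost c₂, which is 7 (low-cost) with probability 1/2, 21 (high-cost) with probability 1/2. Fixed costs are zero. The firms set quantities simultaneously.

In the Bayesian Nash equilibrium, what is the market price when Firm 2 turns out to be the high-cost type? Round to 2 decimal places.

Firm 2 with cost c maximizes (138 − 2(q₁+q₂) − c)·q₂, giving q₂(c) = (138 − c − 2q₁)/4.
E[c₂] = 1/2·7 + 1/2·21 = 14
Firm 1's FOC against E[q₂] yields q₁ = (138 − 2·26 + E[c₂])/6 = (138 − 52 + 14)/6 = 16.6667.
q₂(high-cost) = 20.9167, so P = 138 − 2·(16.6667 + 20.9167) = 62.8333.

62.83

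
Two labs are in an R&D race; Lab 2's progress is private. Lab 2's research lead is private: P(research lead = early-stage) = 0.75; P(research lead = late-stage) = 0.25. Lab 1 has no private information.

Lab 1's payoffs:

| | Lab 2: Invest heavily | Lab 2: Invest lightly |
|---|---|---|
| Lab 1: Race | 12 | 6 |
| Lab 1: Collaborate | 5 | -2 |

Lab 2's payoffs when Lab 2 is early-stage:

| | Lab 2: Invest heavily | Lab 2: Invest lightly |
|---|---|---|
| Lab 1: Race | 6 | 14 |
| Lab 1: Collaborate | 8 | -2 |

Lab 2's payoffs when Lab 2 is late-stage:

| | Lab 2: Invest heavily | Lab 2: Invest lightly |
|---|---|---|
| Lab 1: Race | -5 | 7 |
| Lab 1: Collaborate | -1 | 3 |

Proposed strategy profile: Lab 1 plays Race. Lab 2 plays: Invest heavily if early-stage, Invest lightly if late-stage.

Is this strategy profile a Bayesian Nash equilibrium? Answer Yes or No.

A profile is a BNE iff every type of every player is best-responding given beliefs about the other side.
Lab 1 plays Race: E[Race] = 0.75·(12) + 0.25·(6) = 10.5; E[Collaborate] = 3.25. Best-responding. ✓
Lab 2 (research lead early-stage), facing Race: Invest heavily gives 6, Invest lightly gives 14. Proposed Invest heavily is not best — profitable deviation exists. ✗
Lab 2 (research lead late-stage), facing Race: Invest heavily gives -5, Invest lightly gives 7. Proposed Invest lightly is best. ✓

No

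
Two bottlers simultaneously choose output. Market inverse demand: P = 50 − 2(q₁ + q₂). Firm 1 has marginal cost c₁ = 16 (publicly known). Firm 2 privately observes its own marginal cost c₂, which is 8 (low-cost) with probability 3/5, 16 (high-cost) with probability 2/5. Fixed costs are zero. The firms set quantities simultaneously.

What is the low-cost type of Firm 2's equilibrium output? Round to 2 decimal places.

8.07

Each type of Firm 2 best-responds to q₁; Firm 1 best-responds to the expected q₂ over Firm 2's types.
Firm 2 with cost c maximizes (50 − 2(q₁+q₂) − c)·q₂, giving q₂(c) = (50 − c − 2q₁)/4.
E[c₂] = 3/5·8 + 2/5·16 = 11.2
Firm 1's FOC against E[q₂] yields q₁ = (50 − 2·16 + E[c₂])/6 = (50 − 32 + 11.2)/6 = 4.86667.
q₂(low-cost) = (50 − 8 − 2·4.86667)/4 = 8.06667.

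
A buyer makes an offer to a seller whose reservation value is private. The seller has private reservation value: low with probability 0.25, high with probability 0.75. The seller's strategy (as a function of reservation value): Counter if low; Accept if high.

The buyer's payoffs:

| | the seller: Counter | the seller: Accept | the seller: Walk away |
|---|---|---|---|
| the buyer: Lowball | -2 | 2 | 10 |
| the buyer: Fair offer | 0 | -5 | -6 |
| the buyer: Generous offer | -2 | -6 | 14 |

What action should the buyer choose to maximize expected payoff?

E[Lowball] = 0.25·(-2) + 0.75·(2) = 1
E[Fair offer] = 0.25·(0) + 0.75·(-5) = -3.75
E[Generous offer] = 0.25·(-2) + 0.75·(-6) = -5
Best response: Lowball (1 is the largest).

Lowball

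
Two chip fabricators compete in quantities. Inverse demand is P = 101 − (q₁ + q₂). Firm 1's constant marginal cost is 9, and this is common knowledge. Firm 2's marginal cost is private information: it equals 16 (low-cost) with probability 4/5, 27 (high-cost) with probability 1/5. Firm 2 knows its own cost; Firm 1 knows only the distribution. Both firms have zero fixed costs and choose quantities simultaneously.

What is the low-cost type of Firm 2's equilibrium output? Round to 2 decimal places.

Firm 2 with cost c maximizes (101 − (q₁+q₂) − c)·q₂, giving q₂(c) = (101 − c − q₁)/2.
E[c₂] = 4/5·16 + 1/5·27 = 18.2
Firm 1's FOC against E[q₂] yields q₁ = (101 − 2·9 + E[c₂])/3 = (101 − 18 + 18.2)/3 = 33.7333.
q₂(low-cost) = (101 − 16 − 33.7333)/2 = 25.6333.

25.63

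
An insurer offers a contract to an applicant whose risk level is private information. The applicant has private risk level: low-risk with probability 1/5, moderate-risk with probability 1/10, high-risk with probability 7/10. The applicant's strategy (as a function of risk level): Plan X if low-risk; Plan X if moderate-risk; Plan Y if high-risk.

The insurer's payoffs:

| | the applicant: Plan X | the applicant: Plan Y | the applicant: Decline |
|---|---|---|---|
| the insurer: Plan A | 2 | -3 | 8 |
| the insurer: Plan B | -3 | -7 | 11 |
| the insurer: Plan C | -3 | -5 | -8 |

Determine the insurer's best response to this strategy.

Compute the insurer's expected payoff for each action, taking the expectation over the applicant's type.
E[Plan A] = 1/5·(2) + 1/10·(2) + 7/10·(-3) = -3/2
E[Plan B] = 1/5·(-3) + 1/10·(-3) + 7/10·(-7) = -29/5
E[Plan C] = 1/5·(-3) + 1/10·(-3) + 7/10·(-5) = -22/5
Best response: Plan A (-3/2 is the largest).

Plan A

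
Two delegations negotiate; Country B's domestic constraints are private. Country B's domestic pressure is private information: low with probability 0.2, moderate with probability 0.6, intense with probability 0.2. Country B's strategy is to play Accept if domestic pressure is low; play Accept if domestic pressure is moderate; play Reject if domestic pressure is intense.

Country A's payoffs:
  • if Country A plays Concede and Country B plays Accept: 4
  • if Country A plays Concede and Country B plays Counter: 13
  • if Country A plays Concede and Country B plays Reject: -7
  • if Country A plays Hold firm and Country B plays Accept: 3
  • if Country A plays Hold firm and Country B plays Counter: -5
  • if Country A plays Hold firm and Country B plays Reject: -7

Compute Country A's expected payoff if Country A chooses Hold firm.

E[Hold firm] = 0.2·3 + 0.6·3 + 0.2·(-7) = 0.6 + 1.8 + (-1.4) = 1

1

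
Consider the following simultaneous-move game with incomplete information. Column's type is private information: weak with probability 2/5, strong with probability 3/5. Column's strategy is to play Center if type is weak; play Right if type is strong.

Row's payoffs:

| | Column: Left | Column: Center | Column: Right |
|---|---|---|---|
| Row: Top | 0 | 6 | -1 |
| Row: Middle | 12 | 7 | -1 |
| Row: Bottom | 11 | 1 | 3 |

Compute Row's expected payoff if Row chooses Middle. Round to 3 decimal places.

E[Middle] = 2/5·7 + 3/5·(-1) = 14/5 + (-3/5) = 11/5

2.200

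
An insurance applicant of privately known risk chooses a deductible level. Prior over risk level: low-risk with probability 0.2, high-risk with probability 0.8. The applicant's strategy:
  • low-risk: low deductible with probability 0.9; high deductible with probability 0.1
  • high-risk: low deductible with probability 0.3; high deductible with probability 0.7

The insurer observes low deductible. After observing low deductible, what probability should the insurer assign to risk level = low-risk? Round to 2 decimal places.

0.43

P(low deductible) = 0.2·0.9 + 0.8·0.3 = 0.42
P(low-risk | low deductible) = (0.2·0.9) / 0.42 = 0.18 / 0.42 = 0.428571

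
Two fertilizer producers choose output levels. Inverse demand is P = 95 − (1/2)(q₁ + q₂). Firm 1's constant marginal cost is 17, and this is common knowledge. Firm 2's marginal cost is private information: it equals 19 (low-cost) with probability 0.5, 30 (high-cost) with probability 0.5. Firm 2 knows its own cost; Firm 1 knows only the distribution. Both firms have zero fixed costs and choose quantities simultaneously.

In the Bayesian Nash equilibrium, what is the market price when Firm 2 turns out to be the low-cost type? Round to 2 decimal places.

42.75

Type-c best response for Firm 2: q₂(c) = (95 − c) − q₁/2.
Firm 1 maximizes expected profit; its first-order condition is 95 − q₁ − (1/2)E[q₂] − 17 = 0.
Substituting E[q₂] and solving: E[c₂] = 24.5, so q₁ = (95 − 2·17 + 24.5)/(3/2) = 57.
q₂(low-cost) = 47.5, so P = 95 − (1/2)·(57 + 47.5) = 42.75.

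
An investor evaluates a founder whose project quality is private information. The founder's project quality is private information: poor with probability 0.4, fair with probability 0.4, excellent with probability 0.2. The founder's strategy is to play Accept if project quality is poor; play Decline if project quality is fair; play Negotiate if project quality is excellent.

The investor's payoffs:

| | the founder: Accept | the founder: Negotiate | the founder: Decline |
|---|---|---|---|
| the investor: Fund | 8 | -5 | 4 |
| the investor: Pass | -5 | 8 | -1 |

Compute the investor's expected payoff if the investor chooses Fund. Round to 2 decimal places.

3.80

E[Fund] = 0.4·8 + 0.4·4 + 0.2·(-5) = 3.2 + 1.6 + (-1) = 3.8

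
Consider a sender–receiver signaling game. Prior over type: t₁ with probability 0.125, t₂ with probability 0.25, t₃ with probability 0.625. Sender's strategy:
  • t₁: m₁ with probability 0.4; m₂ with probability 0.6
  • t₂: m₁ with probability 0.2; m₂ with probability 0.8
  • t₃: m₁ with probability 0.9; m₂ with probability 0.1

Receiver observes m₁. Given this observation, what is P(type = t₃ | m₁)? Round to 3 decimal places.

P(m₁) = 0.125·0.4 + 0.25·0.2 + 0.625·0.9 = 0.6625
P(t₃ | m₁) = (0.625·0.9) / 0.6625 = 0.5625 / 0.6625 = 0.849057

0.849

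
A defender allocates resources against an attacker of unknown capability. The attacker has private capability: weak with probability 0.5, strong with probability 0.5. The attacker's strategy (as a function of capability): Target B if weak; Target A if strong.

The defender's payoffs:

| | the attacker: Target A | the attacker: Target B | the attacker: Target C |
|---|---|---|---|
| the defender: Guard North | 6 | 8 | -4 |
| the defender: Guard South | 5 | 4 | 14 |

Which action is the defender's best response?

Guard North

E[Guard North] = 0.5·(8) + 0.5·(6) = 7
E[Guard South] = 0.5·(4) + 0.5·(5) = 4.5
Best response: Guard North (7 is the largest).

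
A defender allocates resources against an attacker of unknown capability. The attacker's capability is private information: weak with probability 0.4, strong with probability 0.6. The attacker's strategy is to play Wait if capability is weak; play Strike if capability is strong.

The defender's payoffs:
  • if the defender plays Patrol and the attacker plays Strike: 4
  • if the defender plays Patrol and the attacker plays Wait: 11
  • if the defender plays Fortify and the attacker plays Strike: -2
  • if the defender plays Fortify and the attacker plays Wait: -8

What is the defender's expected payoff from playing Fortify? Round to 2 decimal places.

-4.40

E[Fortify] = 0.4·(-8) + 0.6·(-2) = (-3.2) + (-1.2) = -4.4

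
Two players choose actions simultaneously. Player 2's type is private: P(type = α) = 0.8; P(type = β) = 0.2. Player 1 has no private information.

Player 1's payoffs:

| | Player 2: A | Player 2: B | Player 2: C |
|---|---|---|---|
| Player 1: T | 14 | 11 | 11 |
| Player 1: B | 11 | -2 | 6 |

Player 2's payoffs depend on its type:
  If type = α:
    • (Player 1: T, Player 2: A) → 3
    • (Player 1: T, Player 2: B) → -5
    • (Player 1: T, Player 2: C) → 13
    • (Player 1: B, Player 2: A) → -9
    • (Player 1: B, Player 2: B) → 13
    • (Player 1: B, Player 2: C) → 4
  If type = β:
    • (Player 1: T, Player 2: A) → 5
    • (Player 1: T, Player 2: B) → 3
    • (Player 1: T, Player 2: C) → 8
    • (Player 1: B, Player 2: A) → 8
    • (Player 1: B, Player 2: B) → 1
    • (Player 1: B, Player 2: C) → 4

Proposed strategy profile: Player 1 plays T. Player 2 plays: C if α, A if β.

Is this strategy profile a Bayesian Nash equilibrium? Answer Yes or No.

No

Player 1 plays T: E[T] = 0.8·(11) + 0.2·(14) = 11.6; E[B] = 7. Best-responding. ✓
Player 2 (type α), facing T: A gives 3, B gives -5, C gives 13. Proposed C is best. ✓
Player 2 (type β), facing T: A gives 5, B gives 3, C gives 8. Proposed A is not best — profitable deviation exists. ✗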